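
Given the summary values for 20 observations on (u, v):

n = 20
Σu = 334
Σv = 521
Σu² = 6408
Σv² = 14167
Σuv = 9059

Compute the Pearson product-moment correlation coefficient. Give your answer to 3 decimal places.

0.510

r = (nΣuv − ΣuΣv) / √[(nΣu² − (Σu)²)(nΣv² − (Σv)²)]
Numerator: 20×9059 − 334×521 = 7166
Denominator: √[(128160 − 111556)(283340 − 271441)] = √[16604 × 11899] = 14055.9950
r = 7166 / 14055.9950 ≈ 0.510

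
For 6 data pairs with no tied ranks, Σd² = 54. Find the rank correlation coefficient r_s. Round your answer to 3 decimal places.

ρ = 1 − 6Σd² / [n(n²−1)] = 1 − 6×54 / (6×35)
  = 1 − 324/210 = 1 − 1.5429 ≈ -0.543

-0.543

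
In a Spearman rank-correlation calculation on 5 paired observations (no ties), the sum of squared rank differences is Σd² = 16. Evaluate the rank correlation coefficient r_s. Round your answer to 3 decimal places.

0.200

ρ = 1 − 6Σd² / [n(n²−1)] = 1 − 6×16 / (5×24)
  = 1 − 96/120 = 1 − 0.8000 ≈ 0.200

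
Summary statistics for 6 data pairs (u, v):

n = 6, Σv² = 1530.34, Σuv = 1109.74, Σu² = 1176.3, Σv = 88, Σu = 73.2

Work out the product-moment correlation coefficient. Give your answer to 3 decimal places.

r = (nΣuv − ΣuΣv) / √[(nΣu² − (Σu)²)(nΣv² − (Σv)²)]
Numerator: 6×1109.74 − 73.2×88 = 216.84
Denominator: √[(7057.8 − 5358.24)(9182.04 − 7744)] = √[1699.56 × 1438.04] = 1563.3411
r = 216.84 / 1563.3411 ≈ 0.139

0.139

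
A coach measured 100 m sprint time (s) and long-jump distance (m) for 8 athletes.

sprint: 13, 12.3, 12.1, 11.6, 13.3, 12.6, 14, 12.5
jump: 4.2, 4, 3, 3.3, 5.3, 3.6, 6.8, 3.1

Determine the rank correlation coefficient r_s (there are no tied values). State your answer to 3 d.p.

Rank sprint: 6, 3, 2, 1, 7, 5, 8, 4
Rank jump: 6, 5, 1, 3, 7, 4, 8, 2
d = rank(sprint) − rank(jump): 0, -2, 1, -2, 0, 1, 0, 2; Σd² = 14
ρ = 1 − 6Σd² / [n(n²−1)] = 1 − 6×14 / (8×63) = 1 − 84/504 ≈ 0.833

0.833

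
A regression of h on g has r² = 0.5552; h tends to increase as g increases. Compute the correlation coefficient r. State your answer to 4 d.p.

0.7451

|r| = √0.5552 = 0.7451
The association is positive, so r = 0.7451.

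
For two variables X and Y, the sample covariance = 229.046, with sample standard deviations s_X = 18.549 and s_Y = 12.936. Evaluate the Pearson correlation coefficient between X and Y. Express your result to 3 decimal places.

r = Cov(X,Y) / (s_X · s_Y) = 229.046 / (18.549 × 12.936)
  = 229.046 / 239.9499 ≈ 0.955

0.955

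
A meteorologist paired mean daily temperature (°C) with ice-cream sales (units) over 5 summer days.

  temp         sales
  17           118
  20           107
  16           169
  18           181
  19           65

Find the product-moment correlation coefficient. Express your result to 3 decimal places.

n = 5, Σx = 90, Σy = 640, Σx² = 1630, Σy² = 90920, Σxy = 11343
nΣxy − ΣxΣy = 56715 − 57600 = -885
nΣx² − (Σx)² = 8150 − 8100 = 50; nΣy² − (Σy)² = 454600 − 409600 = 45000
r = -885 / √(50 × 45000) = -885 / 1500.0000 ≈ -0.590

-0.590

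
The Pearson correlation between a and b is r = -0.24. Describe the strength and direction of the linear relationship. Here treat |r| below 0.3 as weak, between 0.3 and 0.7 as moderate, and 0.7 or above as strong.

r = -0.24 < 0 so the relationship is negative.
|r| = 0.24, which falls in the weak range.

weak negative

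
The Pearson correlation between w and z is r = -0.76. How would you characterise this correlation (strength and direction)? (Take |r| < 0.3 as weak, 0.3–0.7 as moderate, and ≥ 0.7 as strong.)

strong negative

r = -0.76 < 0 so the relationship is negative.
|r| = 0.76, which falls in the strong range.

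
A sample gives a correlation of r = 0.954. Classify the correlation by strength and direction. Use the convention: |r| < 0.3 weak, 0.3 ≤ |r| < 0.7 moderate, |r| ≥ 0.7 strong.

strong positive

r = 0.954 > 0 so the relationship is positive.
|r| = 0.954, which falls in the strong range.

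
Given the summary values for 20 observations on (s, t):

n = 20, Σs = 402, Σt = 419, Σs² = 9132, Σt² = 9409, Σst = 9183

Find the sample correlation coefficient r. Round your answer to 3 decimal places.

0.934

r = (nΣst − ΣsΣt) / √[(nΣs² − (Σs)²)(nΣt² − (Σt)²)]
Numerator: 20×9183 − 402×419 = 15222
Denominator: √[(182640 − 161604)(188180 − 175561)] = √[21036 × 12619] = 16292.7372
r = 15222 / 16292.7372 ≈ 0.934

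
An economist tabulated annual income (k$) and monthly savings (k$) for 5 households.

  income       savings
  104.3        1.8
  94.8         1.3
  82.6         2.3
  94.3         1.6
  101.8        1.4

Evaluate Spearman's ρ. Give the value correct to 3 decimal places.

-0.300

Rank income: 5, 3, 1, 2, 4
Rank savings: 4, 1, 5, 3, 2
d = rank(income) − rank(savings): 1, 2, -4, -1, 2; Σd² = 26
ρ = 1 − 6Σd² / [n(n²−1)] = 1 − 6×26 / (5×24) = 1 − 156/120 ≈ -0.300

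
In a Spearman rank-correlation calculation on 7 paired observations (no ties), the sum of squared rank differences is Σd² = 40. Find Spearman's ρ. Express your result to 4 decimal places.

0.2857

ρ = 1 − 6Σd² / [n(n²−1)] = 1 − 6×40 / (7×48)
  = 1 − 240/336 = 1 − 0.71429 ≈ 0.2857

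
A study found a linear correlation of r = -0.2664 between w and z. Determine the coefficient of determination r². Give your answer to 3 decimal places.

r² = (-0.2664)² = 0.071

0.071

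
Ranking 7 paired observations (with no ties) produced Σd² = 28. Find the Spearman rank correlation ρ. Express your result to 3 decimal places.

ρ = 1 − 6Σd² / [n(n²−1)] = 1 − 6×28 / (7×48)
  = 1 − 168/336 = 1 − 0.5000 ≈ 0.500

0.500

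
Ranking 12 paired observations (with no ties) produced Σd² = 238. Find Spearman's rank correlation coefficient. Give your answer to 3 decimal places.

ρ = 1 − 6Σd² / [n(n²−1)] = 1 − 6×238 / (12×143)
  = 1 − 1428/1716 = 1 − 0.8322 ≈ 0.168

0.168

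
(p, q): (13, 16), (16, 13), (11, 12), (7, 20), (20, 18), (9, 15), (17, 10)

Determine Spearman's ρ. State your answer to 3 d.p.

Rank p: 4, 5, 3, 1, 7, 2, 6
Rank q: 5, 3, 2, 7, 6, 4, 1
d = rank(p) − rank(q): -1, 2, 1, -6, 1, -2, 5; Σd² = 72
ρ = 1 − 6Σd² / [n(n²−1)] = 1 − 6×72 / (7×48) = 1 − 432/336 ≈ -0.286

-0.286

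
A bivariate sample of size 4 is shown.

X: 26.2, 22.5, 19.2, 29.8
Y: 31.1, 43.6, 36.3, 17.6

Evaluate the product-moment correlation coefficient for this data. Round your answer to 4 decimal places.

n = 4, ΣX = 97.7, ΣY = 128.6, ΣX² = 2449.37, ΣY² = 4495.62, ΣXY = 3017.26
nΣXY − ΣXΣY = 12069.04 − 12564.22 = -495.18
nΣX² − (ΣX)² = 9797.48 − 9545.29 = 252.19; nΣY² − (ΣY)² = 17982.48 − 16537.96 = 1444.52
r = -495.18 / √(252.19 × 1444.52) = -495.18 / 603.5673 ≈ -0.8204

-0.8204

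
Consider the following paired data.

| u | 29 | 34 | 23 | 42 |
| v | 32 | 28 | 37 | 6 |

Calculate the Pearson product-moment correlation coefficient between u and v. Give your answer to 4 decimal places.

n = 4, Σu = 128, Σv = 103, Σu² = 4290, Σv² = 3213, Σuv = 2983
nΣuv − ΣuΣv = 11932 − 13184 = -1252
nΣu² − (Σu)² = 17160 − 16384 = 776; nΣv² − (Σv)² = 12852 − 10609 = 2243
r = -1252 / √(776 × 2243) = -1252 / 1319.3059 ≈ -0.9490

-0.9490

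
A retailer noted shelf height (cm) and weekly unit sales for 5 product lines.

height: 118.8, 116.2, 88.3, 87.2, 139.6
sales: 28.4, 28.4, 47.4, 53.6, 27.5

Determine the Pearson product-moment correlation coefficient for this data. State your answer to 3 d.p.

n = 5, Σx = 550.1, Σy = 185.3, Σx² = 62504.77, Σy² = 7489.09, Σxy = 19372.34
nΣxy − ΣxΣy = 96861.7 − 101933.53 = -5071.83
nΣx² − (Σx)² = 312523.85 − 302610.01 = 9913.84; nΣy² − (Σy)² = 37445.45 − 34336.09 = 3109.36
r = -5071.83 / √(9913.84 × 3109.36) = -5071.83 / 5552.0895 ≈ -0.913

-0.913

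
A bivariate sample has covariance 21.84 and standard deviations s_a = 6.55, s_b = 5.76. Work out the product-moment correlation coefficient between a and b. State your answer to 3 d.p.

r = Cov(a,b) / (s_a · s_b) = 21.84 / (6.55 × 5.76)
  = 21.84 / 37.7280 ≈ 0.579

0.579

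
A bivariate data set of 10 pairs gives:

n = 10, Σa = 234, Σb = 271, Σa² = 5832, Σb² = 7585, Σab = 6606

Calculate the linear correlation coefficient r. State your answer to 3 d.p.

0.903

r = (nΣab − ΣaΣb) / √[(nΣa² − (Σa)²)(nΣb² − (Σb)²)]
Numerator: 10×6606 − 234×271 = 2646
Denominator: √[(58320 − 54756)(75850 − 73441)] = √[3564 × 2409] = 2930.1324
r = 2646 / 2930.1324 ≈ 0.903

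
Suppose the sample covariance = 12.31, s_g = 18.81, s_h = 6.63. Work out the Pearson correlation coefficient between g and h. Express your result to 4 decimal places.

r = Cov(g,h) / (s_g · s_h) = 12.31 / (18.81 × 6.63)
  = 12.31 / 124.7103 ≈ 0.0987

0.0987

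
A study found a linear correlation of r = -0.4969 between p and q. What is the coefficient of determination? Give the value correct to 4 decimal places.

r² = (-0.4969)² = 0.2469

0.2469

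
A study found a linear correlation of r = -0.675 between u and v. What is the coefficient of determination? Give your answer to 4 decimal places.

r² = (-0.675)² = 0.4556

0.4556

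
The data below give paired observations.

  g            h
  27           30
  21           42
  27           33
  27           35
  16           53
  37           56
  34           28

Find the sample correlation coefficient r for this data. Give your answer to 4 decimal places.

n = 7, Σg = 189, Σh = 277, Σg² = 5409, Σh² = 11707, Σgh = 7400
nΣgh − ΣgΣh = 51800 − 52353 = -553
nΣg² − (Σg)² = 37863 − 35721 = 2142; nΣh² − (Σh)² = 81949 − 76729 = 5220
r = -553 / √(2142 × 5220) = -553 / 3343.8361 ≈ -0.1654

-0.1654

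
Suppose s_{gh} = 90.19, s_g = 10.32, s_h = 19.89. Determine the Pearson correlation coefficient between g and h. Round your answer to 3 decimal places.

r = Cov(g,h) / (s_g · s_h) = 90.19 / (10.32 × 19.89)
  = 90.19 / 205.2648 ≈ 0.439

0.439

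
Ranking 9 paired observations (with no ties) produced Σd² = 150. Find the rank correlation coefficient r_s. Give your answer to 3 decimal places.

ρ = 1 − 6Σd² / [n(n²−1)] = 1 − 6×150 / (9×80)
  = 1 − 900/720 = 1 − 1.2500 ≈ -0.250

-0.250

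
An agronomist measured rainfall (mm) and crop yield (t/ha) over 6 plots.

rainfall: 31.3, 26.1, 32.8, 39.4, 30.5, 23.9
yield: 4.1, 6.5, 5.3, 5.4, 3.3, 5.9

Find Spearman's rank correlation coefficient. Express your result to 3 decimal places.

-0.371

Rank rainfall: 4, 2, 5, 6, 3, 1
Rank yield: 2, 6, 3, 4, 1, 5
d = rank(rainfall) − rank(yield): 2, -4, 2, 2, 2, -4; Σd² = 48
ρ = 1 − 6Σd² / [n(n²−1)] = 1 − 6×48 / (6×35) = 1 − 288/210 ≈ -0.371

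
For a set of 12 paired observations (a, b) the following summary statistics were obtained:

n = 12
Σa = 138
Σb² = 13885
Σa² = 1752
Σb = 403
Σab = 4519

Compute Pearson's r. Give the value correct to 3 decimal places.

r = (nΣab − ΣaΣb) / √[(nΣa² − (Σa)²)(nΣb² − (Σb)²)]
Numerator: 12×4519 − 138×403 = -1386
Denominator: √[(21024 − 19044)(166620 − 162409)] = √[1980 × 4211] = 2887.5214
r = -1386 / 2887.5214 ≈ -0.480

-0.480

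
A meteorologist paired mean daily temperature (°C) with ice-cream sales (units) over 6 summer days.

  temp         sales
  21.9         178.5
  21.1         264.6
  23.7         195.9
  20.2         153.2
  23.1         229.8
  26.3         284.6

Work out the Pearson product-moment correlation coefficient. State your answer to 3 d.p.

n = 6, Σx = 136.3, Σy = 1306.6, Σx² = 3119.85, Σy² = 297527.66, Σxy = 30023.04
nΣxy − ΣxΣy = 180138.24 − 178089.58 = 2048.66
nΣx² − (Σx)² = 18719.1 − 18577.69 = 141.41; nΣy² − (Σy)² = 1785165.96 − 1707203.56 = 77962.4
r = 2048.66 / √(141.41 × 77962.4) = 2048.66 / 3320.3408 ≈ 0.617

0.617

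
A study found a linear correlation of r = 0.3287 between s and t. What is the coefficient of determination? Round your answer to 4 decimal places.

r² = (0.3287)² = 0.1080

0.1080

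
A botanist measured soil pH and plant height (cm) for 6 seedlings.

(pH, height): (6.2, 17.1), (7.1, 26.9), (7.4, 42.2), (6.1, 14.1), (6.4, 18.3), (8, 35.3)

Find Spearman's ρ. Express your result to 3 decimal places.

0.943

Rank pH: 2, 4, 5, 1, 3, 6
Rank height: 2, 4, 6, 1, 3, 5
d = rank(pH) − rank(height): 0, 0, -1, 0, 0, 1; Σd² = 2
ρ = 1 − 6Σd² / [n(n²−1)] = 1 − 6×2 / (6×35) = 1 − 12/210 ≈ 0.943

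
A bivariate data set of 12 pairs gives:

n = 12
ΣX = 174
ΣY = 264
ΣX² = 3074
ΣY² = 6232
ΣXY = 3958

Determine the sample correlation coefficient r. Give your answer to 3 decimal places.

0.269

r = (nΣXY − ΣXΣY) / √[(nΣX² − (ΣX)²)(nΣY² − (ΣY)²)]
Numerator: 12×3958 − 174×264 = 1560
Denominator: √[(36888 − 30276)(74784 − 69696)] = √[6612 × 5088] = 5800.1600
r = 1560 / 5800.1600 ≈ 0.269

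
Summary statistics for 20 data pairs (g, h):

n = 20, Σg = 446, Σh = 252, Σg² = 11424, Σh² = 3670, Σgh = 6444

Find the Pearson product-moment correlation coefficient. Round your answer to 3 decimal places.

0.964

r = (nΣgh − ΣgΣh) / √[(nΣg² − (Σg)²)(nΣh² − (Σh)²)]
Numerator: 20×6444 − 446×252 = 16488
Denominator: √[(228480 − 198916)(73400 − 63504)] = √[29564 × 9896] = 17104.5416
r = 16488 / 17104.5416 ≈ 0.964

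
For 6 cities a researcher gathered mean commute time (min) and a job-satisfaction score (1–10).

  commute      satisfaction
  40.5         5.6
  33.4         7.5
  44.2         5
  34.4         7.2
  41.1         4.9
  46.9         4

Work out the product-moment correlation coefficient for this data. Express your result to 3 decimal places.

n = 6, Σx = 240.5, Σy = 34.2, Σx² = 9781.63, Σy² = 204.46, Σxy = 1334.97
nΣxy − ΣxΣy = 8009.82 − 8225.1 = -215.28
nΣx² − (Σx)² = 58689.78 − 57840.25 = 849.53; nΣy² − (Σy)² = 1226.76 − 1169.64 = 57.12
r = -215.28 / √(849.53 × 57.12) = -215.28 / 220.2843 ≈ -0.977

-0.977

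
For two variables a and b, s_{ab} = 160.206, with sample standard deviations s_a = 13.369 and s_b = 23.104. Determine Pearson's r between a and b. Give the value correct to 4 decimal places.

0.5187

r = Cov(a,b) / (s_a · s_b) = 160.206 / (13.369 × 23.104)
  = 160.206 / 308.8774 ≈ 0.5187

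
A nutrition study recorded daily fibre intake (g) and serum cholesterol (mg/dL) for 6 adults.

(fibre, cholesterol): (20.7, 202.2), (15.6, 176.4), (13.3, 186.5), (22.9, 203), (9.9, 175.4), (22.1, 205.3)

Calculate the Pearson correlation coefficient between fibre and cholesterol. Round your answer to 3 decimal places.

n = 6, Σx = 104.5, Σy = 1148.8, Σx² = 1959.57, Σy² = 220906.3, Σxy = 20340.12
nΣxy − ΣxΣy = 122040.72 − 120049.6 = 1991.12
nΣx² − (Σx)² = 11757.42 − 10920.25 = 837.17; nΣy² − (Σy)² = 1325437.8 − 1319741.44 = 5696.36
r = 1991.12 / √(837.17 × 5696.36) = 1991.12 / 2183.7632 ≈ 0.912

0.912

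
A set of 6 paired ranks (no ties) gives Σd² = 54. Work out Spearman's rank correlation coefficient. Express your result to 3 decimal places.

-0.543

ρ = 1 − 6Σd² / [n(n²−1)] = 1 − 6×54 / (6×35)
  = 1 − 324/210 = 1 − 1.5429 ≈ -0.543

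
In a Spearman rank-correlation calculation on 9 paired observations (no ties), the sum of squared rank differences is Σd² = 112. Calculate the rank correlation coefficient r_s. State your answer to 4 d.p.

ρ = 1 − 6Σd² / [n(n²−1)] = 1 − 6×112 / (9×80)
  = 1 − 672/720 = 1 − 0.93333 ≈ 0.0667

0.0667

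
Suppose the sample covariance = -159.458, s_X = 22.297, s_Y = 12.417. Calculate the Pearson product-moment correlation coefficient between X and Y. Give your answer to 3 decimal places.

r = Cov(X,Y) / (s_X · s_Y) = -159.458 / (22.297 × 12.417)
  = -159.458 / 276.8618 ≈ -0.576

-0.576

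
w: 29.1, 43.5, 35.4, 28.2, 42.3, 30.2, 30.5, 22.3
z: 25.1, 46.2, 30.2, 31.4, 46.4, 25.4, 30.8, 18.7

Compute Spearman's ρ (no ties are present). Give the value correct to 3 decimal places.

Rank w: 3, 8, 6, 2, 7, 4, 5, 1
Rank z: 2, 7, 4, 6, 8, 3, 5, 1
d = rank(w) − rank(z): 1, 1, 2, -4, -1, 1, 0, 0; Σd² = 24
ρ = 1 − 6Σd² / [n(n²−1)] = 1 − 6×24 / (8×63) = 1 − 144/504 ≈ 0.714

0.714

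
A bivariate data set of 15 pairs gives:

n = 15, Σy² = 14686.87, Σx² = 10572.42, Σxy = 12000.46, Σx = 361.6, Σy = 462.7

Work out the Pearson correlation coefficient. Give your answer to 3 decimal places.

0.965

r = (nΣxy − ΣxΣy) / √[(nΣx² − (Σx)²)(nΣy² − (Σy)²)]
Numerator: 15×12000.46 − 361.6×462.7 = 12694.58
Denominator: √[(158586.3 − 130754.56)(220303.05 − 214091.29)] = √[27831.74 × 6211.76] = 13148.5394
r = 12694.58 / 13148.5394 ≈ 0.965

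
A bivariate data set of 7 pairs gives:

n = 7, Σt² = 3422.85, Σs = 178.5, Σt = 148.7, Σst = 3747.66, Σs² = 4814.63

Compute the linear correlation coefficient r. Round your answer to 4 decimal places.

r = (nΣst − ΣsΣt) / √[(nΣs² − (Σs)²)(nΣt² − (Σt)²)]
Numerator: 7×3747.66 − 178.5×148.7 = -309.33
Denominator: √[(33702.41 − 31862.25)(23959.95 − 22111.69)] = √[1840.16 × 1848.26] = 1844.2056
r = -309.33 / 1844.2056 ≈ -0.1677

-0.1677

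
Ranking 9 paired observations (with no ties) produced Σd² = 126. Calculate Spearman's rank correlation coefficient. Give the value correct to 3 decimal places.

ρ = 1 − 6Σd² / [n(n²−1)] = 1 − 6×126 / (9×80)
  = 1 − 756/720 = 1 − 1.0500 ≈ -0.050

-0.050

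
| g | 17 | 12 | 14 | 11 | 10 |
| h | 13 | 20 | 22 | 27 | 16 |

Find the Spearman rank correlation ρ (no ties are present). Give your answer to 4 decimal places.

-0.3000

Rank g: 5, 3, 4, 2, 1
Rank h: 1, 3, 4, 5, 2
d = rank(g) − rank(h): 4, 0, 0, -3, -1; Σd² = 26
ρ = 1 − 6Σd² / [n(n²−1)] = 1 − 6×26 / (5×24) = 1 − 156/120 ≈ -0.3000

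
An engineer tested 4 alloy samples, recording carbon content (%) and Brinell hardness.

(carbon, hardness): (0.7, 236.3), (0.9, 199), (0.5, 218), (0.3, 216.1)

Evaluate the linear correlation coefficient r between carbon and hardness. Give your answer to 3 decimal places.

n = 4, Σx = 2.4, Σy = 869.4, Σx² = 1.64, Σy² = 189661.9, Σxy = 518.34
nΣxy − ΣxΣy = 2073.36 − 2086.56 = -13.2
nΣx² − (Σx)² = 6.56 − 5.76 = 0.8; nΣy² − (Σy)² = 758647.6 − 755856.36 = 2791.24
r = -13.2 / √(0.8 × 2791.24) = -13.2 / 47.2545 ≈ -0.279

-0.279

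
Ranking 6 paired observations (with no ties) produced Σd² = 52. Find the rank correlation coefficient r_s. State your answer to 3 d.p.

ρ = 1 − 6Σd² / [n(n²−1)] = 1 − 6×52 / (6×35)
  = 1 − 312/210 = 1 − 1.4857 ≈ -0.486

-0.486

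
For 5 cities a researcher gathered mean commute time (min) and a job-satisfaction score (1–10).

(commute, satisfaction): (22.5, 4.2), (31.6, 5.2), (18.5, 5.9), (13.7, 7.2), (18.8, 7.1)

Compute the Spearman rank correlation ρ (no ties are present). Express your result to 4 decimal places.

-0.8000

Rank commute: 4, 5, 2, 1, 3
Rank satisfaction: 1, 2, 3, 5, 4
d = rank(commute) − rank(satisfaction): 3, 3, -1, -4, -1; Σd² = 36
ρ = 1 − 6Σd² / [n(n²−1)] = 1 − 6×36 / (5×24) = 1 − 216/120 ≈ -0.8000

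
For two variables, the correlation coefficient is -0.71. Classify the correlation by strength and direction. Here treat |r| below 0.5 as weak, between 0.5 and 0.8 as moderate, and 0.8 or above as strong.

moderate negative

r = -0.71 < 0 so the relationship is negative.
|r| = 0.71, which falls in the moderate range.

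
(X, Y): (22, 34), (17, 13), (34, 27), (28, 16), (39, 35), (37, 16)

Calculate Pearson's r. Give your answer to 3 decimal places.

0.310

n = 6, ΣX = 177, ΣY = 141, ΣX² = 5603, ΣY² = 3791, ΣXY = 4292
nΣXY − ΣXΣY = 25752 − 24957 = 795
nΣX² − (ΣX)² = 33618 − 31329 = 2289; nΣY² − (ΣY)² = 22746 − 19881 = 2865
r = 795 / √(2289 × 2865) = 795 / 2560.8563 ≈ 0.310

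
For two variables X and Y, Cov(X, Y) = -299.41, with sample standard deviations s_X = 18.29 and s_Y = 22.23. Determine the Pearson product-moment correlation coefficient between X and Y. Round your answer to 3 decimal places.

r = Cov(X,Y) / (s_X · s_Y) = -299.41 / (18.29 × 22.23)
  = -299.41 / 406.5867 ≈ -0.736

-0.736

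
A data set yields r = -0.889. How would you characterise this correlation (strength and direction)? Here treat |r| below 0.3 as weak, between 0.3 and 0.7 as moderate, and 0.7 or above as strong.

strong negative

r = -0.889 < 0 so the relationship is negative.
|r| = 0.889, which falls in the strong range.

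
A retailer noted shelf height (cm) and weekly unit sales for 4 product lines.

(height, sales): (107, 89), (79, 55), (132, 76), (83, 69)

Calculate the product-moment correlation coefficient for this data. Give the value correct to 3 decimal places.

n = 4, Σx = 401, Σy = 289, Σx² = 42003, Σy² = 21483, Σxy = 29627
nΣxy − ΣxΣy = 118508 − 115889 = 2619
nΣx² − (Σx)² = 168012 − 160801 = 7211; nΣy² − (Σy)² = 85932 − 83521 = 2411
r = 2619 / √(7211 × 2411) = 2619 / 4169.6188 ≈ 0.628

0.628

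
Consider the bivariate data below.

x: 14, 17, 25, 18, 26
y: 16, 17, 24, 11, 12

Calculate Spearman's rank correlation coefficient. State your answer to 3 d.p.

-0.100

Rank x: 1, 2, 4, 3, 5
Rank y: 3, 4, 5, 1, 2
d = rank(x) − rank(y): -2, -2, -1, 2, 3; Σd² = 22
ρ = 1 − 6Σd² / [n(n²−1)] = 1 − 6×22 / (5×24) = 1 − 132/120 ≈ -0.100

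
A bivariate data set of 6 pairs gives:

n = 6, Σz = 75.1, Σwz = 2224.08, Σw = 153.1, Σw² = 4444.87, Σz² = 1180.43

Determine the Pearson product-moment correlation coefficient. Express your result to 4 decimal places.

r = (nΣwz − ΣwΣz) / √[(nΣw² − (Σw)²)(nΣz² − (Σz)²)]
Numerator: 6×2224.08 − 153.1×75.1 = 1846.67
Denominator: √[(26669.22 − 23439.61)(7082.58 − 5640.01)] = √[3229.61 × 1442.57] = 2158.4574
r = 1846.67 / 2158.4574 ≈ 0.8556

0.8556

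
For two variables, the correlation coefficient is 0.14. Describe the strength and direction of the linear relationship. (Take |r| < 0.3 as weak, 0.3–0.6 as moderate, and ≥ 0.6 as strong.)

weak positive

r = 0.14 > 0 so the relationship is positive.
|r| = 0.14, which falls in the weak range.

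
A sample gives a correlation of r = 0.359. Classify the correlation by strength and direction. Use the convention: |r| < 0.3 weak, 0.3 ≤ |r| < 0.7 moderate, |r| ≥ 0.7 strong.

moderate positive

r = 0.359 > 0 so the relationship is positive.
|r| = 0.359, which falls in the moderate range.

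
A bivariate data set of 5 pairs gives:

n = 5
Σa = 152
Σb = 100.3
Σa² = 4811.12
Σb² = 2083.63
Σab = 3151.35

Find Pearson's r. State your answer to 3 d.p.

r = (nΣab − ΣaΣb) / √[(nΣa² − (Σa)²)(nΣb² − (Σb)²)]
Numerator: 5×3151.35 − 152×100.3 = 511.15
Denominator: √[(24055.6 − 23104)(10418.15 − 10060.09)] = √[951.6 × 358.06] = 583.7207
r = 511.15 / 583.7207 ≈ 0.876

0.876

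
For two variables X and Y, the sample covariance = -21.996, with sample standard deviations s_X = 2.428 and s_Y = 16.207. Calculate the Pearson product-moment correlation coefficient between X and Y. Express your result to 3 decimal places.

-0.559

r = Cov(X,Y) / (s_X · s_Y) = -21.996 / (2.428 × 16.207)
  = -21.996 / 39.3506 ≈ -0.559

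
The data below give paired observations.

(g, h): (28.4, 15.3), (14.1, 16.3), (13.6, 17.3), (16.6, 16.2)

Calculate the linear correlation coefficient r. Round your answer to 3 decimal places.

-0.860

n = 4, Σg = 72.7, Σh = 65.1, Σg² = 1465.89, Σh² = 1061.51, Σgh = 1168.55
nΣgh − ΣgΣh = 4674.2 − 4732.77 = -58.57
nΣg² − (Σg)² = 5863.56 − 5285.29 = 578.27; nΣh² − (Σh)² = 4246.04 − 4238.01 = 8.03
r = -58.57 / √(578.27 × 8.03) = -58.57 / 68.1433 ≈ -0.860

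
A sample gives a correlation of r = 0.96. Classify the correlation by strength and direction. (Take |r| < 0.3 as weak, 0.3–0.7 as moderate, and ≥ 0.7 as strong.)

strong positive

r = 0.96 > 0 so the relationship is positive.
|r| = 0.96, which falls in the strong range.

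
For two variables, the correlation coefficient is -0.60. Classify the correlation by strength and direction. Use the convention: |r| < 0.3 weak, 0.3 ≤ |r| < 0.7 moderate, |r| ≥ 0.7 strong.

r = -0.60 < 0 so the relationship is negative.
|r| = 0.60, which falls in the moderate range.

moderate negative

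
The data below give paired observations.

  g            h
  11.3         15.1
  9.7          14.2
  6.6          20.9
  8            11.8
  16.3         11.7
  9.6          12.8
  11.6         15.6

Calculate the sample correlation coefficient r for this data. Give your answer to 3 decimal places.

-0.521

n = 7, Σg = 73.1, Σh = 102.1, Σg² = 821.75, Σh² = 1549.79, Σgh = 1035.26
nΣgh − ΣgΣh = 7246.82 − 7463.51 = -216.69
nΣg² − (Σg)² = 5752.25 − 5343.61 = 408.64; nΣh² − (Σh)² = 10848.53 − 10424.41 = 424.12
r = -216.69 / √(408.64 × 424.12) = -216.69 / 416.3081 ≈ -0.521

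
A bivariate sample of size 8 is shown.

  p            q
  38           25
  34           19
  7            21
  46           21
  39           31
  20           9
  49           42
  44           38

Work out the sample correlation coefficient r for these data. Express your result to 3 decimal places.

n = 8, Σp = 277, Σq = 206, Σp² = 11023, Σq² = 6118, Σpq = 7828
nΣpq − ΣpΣq = 62624 − 57062 = 5562
nΣp² − (Σp)² = 88184 − 76729 = 11455; nΣq² − (Σq)² = 48944 − 42436 = 6508
r = 5562 / √(11455 × 6508) = 5562 / 8634.1844 ≈ 0.644

0.644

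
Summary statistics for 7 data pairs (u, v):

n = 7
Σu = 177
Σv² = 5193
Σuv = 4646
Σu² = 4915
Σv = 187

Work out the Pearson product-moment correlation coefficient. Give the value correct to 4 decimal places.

-0.2799

r = (nΣuv − ΣuΣv) / √[(nΣu² − (Σu)²)(nΣv² − (Σv)²)]
Numerator: 7×4646 − 177×187 = -577
Denominator: √[(34405 − 31329)(36351 − 34969)] = √[3076 × 1382] = 2061.8031
r = -577 / 2061.8031 ≈ -0.2799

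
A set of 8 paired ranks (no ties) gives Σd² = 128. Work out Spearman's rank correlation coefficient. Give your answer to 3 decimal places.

ρ = 1 − 6Σd² / [n(n²−1)] = 1 − 6×128 / (8×63)
  = 1 − 768/504 = 1 − 1.5238 ≈ -0.524

-0.524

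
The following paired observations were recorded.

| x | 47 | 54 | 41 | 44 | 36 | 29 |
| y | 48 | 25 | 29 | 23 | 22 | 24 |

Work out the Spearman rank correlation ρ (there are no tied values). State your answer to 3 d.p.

Rank x: 5, 6, 3, 4, 2, 1
Rank y: 6, 4, 5, 2, 1, 3
d = rank(x) − rank(y): -1, 2, -2, 2, 1, -2; Σd² = 18
ρ = 1 − 6Σd² / [n(n²−1)] = 1 − 6×18 / (6×35) = 1 − 108/210 ≈ 0.486

0.486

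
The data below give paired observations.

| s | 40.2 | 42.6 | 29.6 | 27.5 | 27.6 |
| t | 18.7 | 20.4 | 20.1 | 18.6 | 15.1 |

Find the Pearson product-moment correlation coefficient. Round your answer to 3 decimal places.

n = 5, Σs = 167.5, Σt = 92.9, Σs² = 5824.97, Σt² = 1743.83, Σst = 3144
nΣst − ΣsΣt = 15720 − 15560.75 = 159.25
nΣs² − (Σs)² = 29124.85 − 28056.25 = 1068.6; nΣt² − (Σt)² = 8719.15 − 8630.41 = 88.74
r = 159.25 / √(1068.6 × 88.74) = 159.25 / 307.9408 ≈ 0.517

0.517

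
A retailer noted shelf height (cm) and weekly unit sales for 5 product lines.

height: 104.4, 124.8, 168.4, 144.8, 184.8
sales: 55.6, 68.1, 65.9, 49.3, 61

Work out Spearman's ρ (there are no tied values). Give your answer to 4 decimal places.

0.1000

Rank height: 1, 2, 4, 3, 5
Rank sales: 2, 5, 4, 1, 3
d = rank(height) − rank(sales): -1, -3, 0, 2, 2; Σd² = 18
ρ = 1 − 6Σd² / [n(n²−1)] = 1 − 6×18 / (5×24) = 1 − 108/120 ≈ 0.1000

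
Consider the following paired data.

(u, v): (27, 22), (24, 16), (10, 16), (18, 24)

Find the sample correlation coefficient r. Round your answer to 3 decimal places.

0.318

n = 4, Σu = 79, Σv = 78, Σu² = 1729, Σv² = 1572, Σuv = 1570
nΣuv − ΣuΣv = 6280 − 6162 = 118
nΣu² − (Σu)² = 6916 − 6241 = 675; nΣv² − (Σv)² = 6288 − 6084 = 204
r = 118 / √(675 × 204) = 118 / 371.0795 ≈ 0.318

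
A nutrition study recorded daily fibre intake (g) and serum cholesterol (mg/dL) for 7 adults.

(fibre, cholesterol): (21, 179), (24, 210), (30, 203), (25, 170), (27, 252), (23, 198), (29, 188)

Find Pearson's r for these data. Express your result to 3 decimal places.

0.285

n = 7, Σx = 179, Σy = 1400, Σx² = 4641, Σy² = 284302, Σxy = 35949
nΣxy − ΣxΣy = 251643 − 250600 = 1043
nΣx² − (Σx)² = 32487 − 32041 = 446; nΣy² − (Σy)² = 1990114 − 1960000 = 30114
r = 1043 / √(446 × 30114) = 1043 / 3664.8116 ≈ 0.285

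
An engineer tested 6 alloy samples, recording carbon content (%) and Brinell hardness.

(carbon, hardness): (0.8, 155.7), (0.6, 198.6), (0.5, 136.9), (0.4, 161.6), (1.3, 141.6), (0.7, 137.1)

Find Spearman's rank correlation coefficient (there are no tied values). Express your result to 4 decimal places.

-0.1429

Rank carbon: 5, 3, 2, 1, 6, 4
Rank hardness: 4, 6, 1, 5, 3, 2
d = rank(carbon) − rank(hardness): 1, -3, 1, -4, 3, 2; Σd² = 40
ρ = 1 − 6Σd² / [n(n²−1)] = 1 − 6×40 / (6×35) = 1 − 240/210 ≈ -0.1429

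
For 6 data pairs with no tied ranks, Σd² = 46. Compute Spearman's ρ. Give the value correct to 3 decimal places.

-0.314

ρ = 1 − 6Σd² / [n(n²−1)] = 1 − 6×46 / (6×35)
  = 1 − 276/210 = 1 − 1.3143 ≈ -0.314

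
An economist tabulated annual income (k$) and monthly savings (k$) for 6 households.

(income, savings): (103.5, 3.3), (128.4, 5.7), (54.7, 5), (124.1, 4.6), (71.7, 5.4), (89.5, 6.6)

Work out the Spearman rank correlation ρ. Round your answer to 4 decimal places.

Rank income: 4, 6, 1, 5, 2, 3
Rank savings: 1, 5, 3, 2, 4, 6
d = rank(income) − rank(savings): 3, 1, -2, 3, -2, -3; Σd² = 36
ρ = 1 − 6Σd² / [n(n²−1)] = 1 − 6×36 / (6×35) = 1 − 216/210 ≈ -0.0286

-0.0286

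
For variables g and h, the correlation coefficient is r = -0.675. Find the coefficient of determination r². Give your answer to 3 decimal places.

r² = (-0.675)² = 0.456

0.456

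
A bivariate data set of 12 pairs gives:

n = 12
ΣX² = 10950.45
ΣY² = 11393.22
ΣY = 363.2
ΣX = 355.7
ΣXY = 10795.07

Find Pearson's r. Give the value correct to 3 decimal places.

0.072

r = (nΣXY − ΣXΣY) / √[(nΣX² − (ΣX)²)(nΣY² − (ΣY)²)]
Numerator: 12×10795.07 − 355.7×363.2 = 350.6
Denominator: √[(131405.4 − 126522.49)(136718.64 − 131914.24)] = √[4882.91 × 4804.4] = 4843.4959
r = 350.6 / 4843.4959 ≈ 0.072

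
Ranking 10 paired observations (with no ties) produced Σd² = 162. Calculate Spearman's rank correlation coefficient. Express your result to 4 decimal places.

ρ = 1 − 6Σd² / [n(n²−1)] = 1 − 6×162 / (10×99)
  = 1 − 972/990 = 1 − 0.98182 ≈ 0.0182

0.0182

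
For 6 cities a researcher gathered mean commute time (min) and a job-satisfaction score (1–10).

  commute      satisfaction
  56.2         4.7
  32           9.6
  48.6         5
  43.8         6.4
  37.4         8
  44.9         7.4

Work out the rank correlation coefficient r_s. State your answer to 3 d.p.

-0.943

Rank commute: 6, 1, 5, 3, 2, 4
Rank satisfaction: 1, 6, 2, 3, 5, 4
d = rank(commute) − rank(satisfaction): 5, -5, 3, 0, -3, 0; Σd² = 68
ρ = 1 − 6Σd² / [n(n²−1)] = 1 − 6×68 / (6×35) = 1 − 408/210 ≈ -0.943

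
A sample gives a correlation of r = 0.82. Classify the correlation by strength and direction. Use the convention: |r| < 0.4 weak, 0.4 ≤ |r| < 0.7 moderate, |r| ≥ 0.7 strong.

r = 0.82 > 0 so the relationship is positive.
|r| = 0.82, which falls in the strong range.

strong positive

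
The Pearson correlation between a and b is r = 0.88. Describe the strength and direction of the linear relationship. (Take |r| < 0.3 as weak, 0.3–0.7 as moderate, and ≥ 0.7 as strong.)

r = 0.88 > 0 so the relationship is positive.
|r| = 0.88, which falls in the strong range.

strong positive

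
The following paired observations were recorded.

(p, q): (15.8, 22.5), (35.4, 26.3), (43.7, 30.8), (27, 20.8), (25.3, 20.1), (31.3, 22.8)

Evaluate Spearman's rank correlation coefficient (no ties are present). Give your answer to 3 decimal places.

0.829

Rank p: 1, 5, 6, 3, 2, 4
Rank q: 3, 5, 6, 2, 1, 4
d = rank(p) − rank(q): -2, 0, 0, 1, 1, 0; Σd² = 6
ρ = 1 − 6Σd² / [n(n²−1)] = 1 − 6×6 / (6×35) = 1 − 36/210 ≈ 0.829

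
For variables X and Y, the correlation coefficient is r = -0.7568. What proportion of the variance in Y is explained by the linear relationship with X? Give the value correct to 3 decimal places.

r² = (-0.7568)² = 0.573

0.573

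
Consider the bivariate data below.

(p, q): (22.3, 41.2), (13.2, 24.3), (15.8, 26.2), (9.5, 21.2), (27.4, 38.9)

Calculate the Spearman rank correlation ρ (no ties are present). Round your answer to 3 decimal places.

0.900

Rank p: 4, 2, 3, 1, 5
Rank q: 5, 2, 3, 1, 4
d = rank(p) − rank(q): -1, 0, 0, 0, 1; Σd² = 2
ρ = 1 − 6Σd² / [n(n²−1)] = 1 − 6×2 / (5×24) = 1 − 12/120 ≈ 0.900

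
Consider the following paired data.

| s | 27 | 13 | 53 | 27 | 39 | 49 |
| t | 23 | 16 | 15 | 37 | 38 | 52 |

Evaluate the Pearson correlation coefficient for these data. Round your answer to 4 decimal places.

n = 6, Σs = 208, Σt = 181, Σs² = 8358, Σt² = 6527, Σst = 6653
nΣst − ΣsΣt = 39918 − 37648 = 2270
nΣs² − (Σs)² = 50148 − 43264 = 6884; nΣt² − (Σt)² = 39162 − 32761 = 6401
r = 2270 / √(6884 × 6401) = 2270 / 6638.1085 ≈ 0.3420

0.3420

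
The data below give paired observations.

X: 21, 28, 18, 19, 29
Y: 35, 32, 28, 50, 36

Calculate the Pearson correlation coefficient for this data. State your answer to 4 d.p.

-0.1985

n = 5, ΣX = 115, ΣY = 181, ΣX² = 2751, ΣY² = 6829, ΣXY = 4129
nΣXY − ΣXΣY = 20645 − 20815 = -170
nΣX² − (ΣX)² = 13755 − 13225 = 530; nΣY² − (ΣY)² = 34145 − 32761 = 1384
r = -170 / √(530 × 1384) = -170 / 856.4578 ≈ -0.1985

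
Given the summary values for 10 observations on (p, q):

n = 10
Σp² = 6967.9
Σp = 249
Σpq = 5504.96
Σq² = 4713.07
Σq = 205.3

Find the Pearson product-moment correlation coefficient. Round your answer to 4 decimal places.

r = (nΣpq − ΣpΣq) / √[(nΣp² − (Σp)²)(nΣq² − (Σq)²)]
Numerator: 10×5504.96 − 249×205.3 = 3929.9
Denominator: √[(69679 − 62001)(47130.7 − 42148.09)] = √[7678 × 4982.61] = 6185.1823
r = 3929.9 / 6185.1823 ≈ 0.6354

0.6354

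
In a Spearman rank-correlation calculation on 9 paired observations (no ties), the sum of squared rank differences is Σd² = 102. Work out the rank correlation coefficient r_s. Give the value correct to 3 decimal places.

ρ = 1 − 6Σd² / [n(n²−1)] = 1 − 6×102 / (9×80)
  = 1 − 612/720 = 1 − 0.8500 ≈ 0.150

0.150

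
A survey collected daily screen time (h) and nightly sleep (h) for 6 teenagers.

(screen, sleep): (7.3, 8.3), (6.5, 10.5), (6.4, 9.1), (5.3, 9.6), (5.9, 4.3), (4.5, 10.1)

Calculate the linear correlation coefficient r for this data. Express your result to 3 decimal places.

-0.157

n = 6, Σx = 35.9, Σy = 51.9, Σx² = 219.65, Σy² = 474.61, Σxy = 308.78
nΣxy − ΣxΣy = 1852.68 − 1863.21 = -10.53
nΣx² − (Σx)² = 1317.9 − 1288.81 = 29.09; nΣy² − (Σy)² = 2847.66 − 2693.61 = 154.05
r = -10.53 / √(29.09 × 154.05) = -10.53 / 66.9426 ≈ -0.157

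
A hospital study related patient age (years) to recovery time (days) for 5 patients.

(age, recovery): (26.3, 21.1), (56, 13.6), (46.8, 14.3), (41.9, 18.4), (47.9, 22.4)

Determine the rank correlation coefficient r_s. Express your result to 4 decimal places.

-0.4000

Rank age: 1, 5, 3, 2, 4
Rank recovery: 4, 1, 2, 3, 5
d = rank(age) − rank(recovery): -3, 4, 1, -1, -1; Σd² = 28
ρ = 1 − 6Σd² / [n(n²−1)] = 1 − 6×28 / (5×24) = 1 − 168/120 ≈ -0.4000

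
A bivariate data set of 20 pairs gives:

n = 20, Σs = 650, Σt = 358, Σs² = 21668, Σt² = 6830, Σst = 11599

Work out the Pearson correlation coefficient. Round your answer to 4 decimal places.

r = (nΣst − ΣsΣt) / √[(nΣs² − (Σs)²)(nΣt² − (Σt)²)]
Numerator: 20×11599 − 650×358 = -720
Denominator: √[(433360 − 422500)(136600 − 128164)] = √[10860 × 8436] = 9571.5704
r = -720 / 9571.5704 ≈ -0.0752

-0.0752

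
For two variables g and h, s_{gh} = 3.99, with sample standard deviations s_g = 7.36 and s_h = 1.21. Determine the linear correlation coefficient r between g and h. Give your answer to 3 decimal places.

0.448

r = Cov(g,h) / (s_g · s_h) = 3.99 / (7.36 × 1.21)
  = 3.99 / 8.9056 ≈ 0.448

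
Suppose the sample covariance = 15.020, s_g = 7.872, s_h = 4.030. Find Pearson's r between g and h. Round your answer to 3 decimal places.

r = Cov(g,h) / (s_g · s_h) = 15.020 / (7.872 × 4.030)
  = 15.020 / 31.7242 ≈ 0.473

0.473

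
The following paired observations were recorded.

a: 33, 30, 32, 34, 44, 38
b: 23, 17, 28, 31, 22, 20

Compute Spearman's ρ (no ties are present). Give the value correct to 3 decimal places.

Rank a: 3, 1, 2, 4, 6, 5
Rank b: 4, 1, 5, 6, 3, 2
d = rank(a) − rank(b): -1, 0, -3, -2, 3, 3; Σd² = 32
ρ = 1 − 6Σd² / [n(n²−1)] = 1 − 6×32 / (6×35) = 1 − 192/210 ≈ 0.086

0.086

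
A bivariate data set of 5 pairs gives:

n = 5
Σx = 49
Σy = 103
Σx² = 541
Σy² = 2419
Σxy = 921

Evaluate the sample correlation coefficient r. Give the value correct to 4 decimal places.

-0.6576

r = (nΣxy − ΣxΣy) / √[(nΣx² − (Σx)²)(nΣy² − (Σy)²)]
Numerator: 5×921 − 49×103 = -442
Denominator: √[(2705 − 2401)(12095 − 10609)] = √[304 × 1486] = 672.1190
r = -442 / 672.1190 ≈ -0.6576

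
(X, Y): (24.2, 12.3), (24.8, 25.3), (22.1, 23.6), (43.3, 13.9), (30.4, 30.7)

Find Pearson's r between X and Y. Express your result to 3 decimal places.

-0.306

n = 5, ΣX = 144.8, ΣY = 105.8, ΣX² = 4488.14, ΣY² = 2484.04, ΣXY = 2981.81
nΣXY − ΣXΣY = 14909.05 − 15319.84 = -410.79
nΣX² − (ΣX)² = 22440.7 − 20967.04 = 1473.66; nΣY² − (ΣY)² = 12420.2 − 11193.64 = 1226.56
r = -410.79 / √(1473.66 × 1226.56) = -410.79 / 1344.4450 ≈ -0.306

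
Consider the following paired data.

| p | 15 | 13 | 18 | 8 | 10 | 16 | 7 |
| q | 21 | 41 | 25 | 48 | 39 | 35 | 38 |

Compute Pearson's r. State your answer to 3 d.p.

-0.729

n = 7, Σp = 87, Σq = 247, Σp² = 1187, Σq² = 9241, Σpq = 2898
nΣpq − ΣpΣq = 20286 − 21489 = -1203
nΣp² − (Σp)² = 8309 − 7569 = 740; nΣq² − (Σq)² = 64687 − 61009 = 3678
r = -1203 / √(740 × 3678) = -1203 / 1649.7636 ≈ -0.729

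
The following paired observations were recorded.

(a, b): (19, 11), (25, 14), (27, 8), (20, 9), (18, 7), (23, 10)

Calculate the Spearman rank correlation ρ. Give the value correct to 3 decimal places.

0.257

Rank a: 2, 5, 6, 3, 1, 4
Rank b: 5, 6, 2, 3, 1, 4
d = rank(a) − rank(b): -3, -1, 4, 0, 0, 0; Σd² = 26
ρ = 1 − 6Σd² / [n(n²−1)] = 1 − 6×26 / (6×35) = 1 − 156/210 ≈ 0.257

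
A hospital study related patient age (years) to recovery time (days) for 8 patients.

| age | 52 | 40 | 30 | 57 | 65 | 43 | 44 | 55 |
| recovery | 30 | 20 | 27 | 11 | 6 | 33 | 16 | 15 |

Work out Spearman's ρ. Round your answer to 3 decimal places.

-0.738

Rank age: 5, 2, 1, 7, 8, 3, 4, 6
Rank recovery: 7, 5, 6, 2, 1, 8, 4, 3
d = rank(age) − rank(recovery): -2, -3, -5, 5, 7, -5, 0, 3; Σd² = 146
ρ = 1 − 6Σd² / [n(n²−1)] = 1 − 6×146 / (8×63) = 1 − 876/504 ≈ -0.738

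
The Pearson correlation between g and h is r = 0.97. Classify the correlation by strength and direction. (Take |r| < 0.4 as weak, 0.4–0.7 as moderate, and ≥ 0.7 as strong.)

r = 0.97 > 0 so the relationship is positive.
|r| = 0.97, which falls in the strong range.

strong positive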